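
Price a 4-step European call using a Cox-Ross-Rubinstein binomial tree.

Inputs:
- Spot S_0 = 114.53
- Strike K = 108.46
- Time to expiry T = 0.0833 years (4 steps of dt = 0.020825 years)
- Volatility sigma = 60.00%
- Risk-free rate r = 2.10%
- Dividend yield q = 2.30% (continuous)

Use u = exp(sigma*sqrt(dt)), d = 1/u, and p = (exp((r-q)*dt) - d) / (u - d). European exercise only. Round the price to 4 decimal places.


Answer: Price = V(0,0) = 11.3679

Derivation:
dt = T/N = 0.020825
u = exp(sigma*sqrt(dt)) = 1.090444; d = 1/u = 0.917057
p = (exp((r-q)*dt) - d) / (u - d) = 0.478127
Discount per step: exp(-r*dt) = 0.999563
Stock lattice S(k, i) with i counting down-moves:
  k=0: S(0,0) = 114.5300
  k=1: S(1,0) = 124.8886; S(1,1) = 105.0306
  k=2: S(2,0) = 136.1840; S(2,1) = 114.5300; S(2,2) = 96.3191
  k=3: S(3,0) = 148.5011; S(3,1) = 124.8886; S(3,2) = 105.0306; S(3,3) = 88.3301
  k=4: S(4,0) = 161.9322; S(4,1) = 136.1840; S(4,2) = 114.5300; S(4,3) = 96.3191; S(4,4) = 81.0038
Terminal payoffs V(N, i) = max(S_T - K, 0):
  V(4,0) = 53.472190; V(4,1) = 27.724044; V(4,2) = 6.070000; V(4,3) = 0.000000; V(4,4) = 0.000000
Backward induction: V(k, i) = exp(-r*dt) * [p * V(k+1, i) + (1-p) * V(k+1, i+1)].
  V(3,0) = exp(-r*dt) * [p*53.472190 + (1-p)*27.724044] = 40.017423
  V(3,1) = exp(-r*dt) * [p*27.724044 + (1-p)*6.070000] = 16.416202
  V(3,2) = exp(-r*dt) * [p*6.070000 + (1-p)*0.000000] = 2.900962
  V(3,3) = exp(-r*dt) * [p*0.000000 + (1-p)*0.000000] = 0.000000
  V(2,0) = exp(-r*dt) * [p*40.017423 + (1-p)*16.416202] = 27.688472
  V(2,1) = exp(-r*dt) * [p*16.416202 + (1-p)*2.900962] = 9.358869
  V(2,2) = exp(-r*dt) * [p*2.900962 + (1-p)*0.000000] = 1.386422
  V(1,0) = exp(-r*dt) * [p*27.688472 + (1-p)*9.358869] = 18.114823
  V(1,1) = exp(-r*dt) * [p*9.358869 + (1-p)*1.386422] = 5.195991
  V(0,0) = exp(-r*dt) * [p*18.114823 + (1-p)*5.195991] = 11.367861


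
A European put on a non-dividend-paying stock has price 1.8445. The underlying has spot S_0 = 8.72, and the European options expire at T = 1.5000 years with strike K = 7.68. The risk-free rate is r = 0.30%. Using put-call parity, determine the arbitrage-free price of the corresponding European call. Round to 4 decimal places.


Put-call parity: C - P = S_0 * exp(-qT) - K * exp(-rT).
S_0 * exp(-qT) = 8.7200 * 1.00000000 = 8.72000000
K * exp(-rT) = 7.6800 * 0.99551011 = 7.64551764
C = P + S*exp(-qT) - K*exp(-rT)
C = 1.8445 + 8.72000000 - 7.64551764 = 2.9190

Answer: Call price = 2.9190


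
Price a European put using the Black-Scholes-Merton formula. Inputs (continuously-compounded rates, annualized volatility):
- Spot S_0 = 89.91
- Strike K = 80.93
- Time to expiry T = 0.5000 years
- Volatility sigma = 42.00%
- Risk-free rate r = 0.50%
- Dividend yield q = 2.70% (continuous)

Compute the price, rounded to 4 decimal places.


Answer: Price = 6.5072

Derivation:
d1 = (ln(S/K) + (r - q + 0.5*sigma^2) * T) / (sigma * sqrt(T)) = 0.46576311
d2 = d1 - sigma * sqrt(T) = 0.16877826
exp(-rT) = 0.99750312; exp(-qT) = 0.98659072
P = K * exp(-rT) * N(-d2) - S_0 * exp(-qT) * N(-d1)
N(-d1) = 0.32069254; N(-d2) = 0.43298553
P = 80.9300 * 0.99750312 * 0.43298553 - 89.9100 * 0.98659072 * 0.32069254 = 6.5072


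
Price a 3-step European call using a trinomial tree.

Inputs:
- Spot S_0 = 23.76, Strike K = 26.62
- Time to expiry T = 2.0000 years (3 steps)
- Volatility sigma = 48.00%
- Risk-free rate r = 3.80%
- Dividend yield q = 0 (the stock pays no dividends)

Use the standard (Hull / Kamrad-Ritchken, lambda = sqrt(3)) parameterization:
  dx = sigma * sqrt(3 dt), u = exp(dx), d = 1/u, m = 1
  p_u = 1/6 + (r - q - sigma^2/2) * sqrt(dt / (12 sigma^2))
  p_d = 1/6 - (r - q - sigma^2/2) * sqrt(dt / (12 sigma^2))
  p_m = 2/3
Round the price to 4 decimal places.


dt = T/N = 0.666667; dx = sigma*sqrt(3*dt) = 0.678823
u = exp(dx) = 1.971555; d = 1/u = 0.507214
p_u = 0.128758, p_m = 0.666667, p_d = 0.204575
Discount per step: exp(-r*dt) = 0.974985
Stock lattice S(k, j) with j the centered position index:
  k=0: S(0,+0) = 23.7600
  k=1: S(1,-1) = 12.0514; S(1,+0) = 23.7600; S(1,+1) = 46.8441
  k=2: S(2,-2) = 6.1126; S(2,-1) = 12.0514; S(2,+0) = 23.7600; S(2,+1) = 46.8441; S(2,+2) = 92.3558
  k=3: S(3,-3) = 3.1004; S(3,-2) = 6.1126; S(3,-1) = 12.0514; S(3,+0) = 23.7600; S(3,+1) = 46.8441; S(3,+2) = 92.3558; S(3,+3) = 182.0845
Terminal payoffs V(N, j) = max(S_T - K, 0):
  V(3,-3) = 0.000000; V(3,-2) = 0.000000; V(3,-1) = 0.000000; V(3,+0) = 0.000000; V(3,+1) = 20.224144; V(3,+2) = 65.735800; V(3,+3) = 155.464529
Backward induction: V(k, j) = exp(-r*dt) * [p_u * V(k+1, j+1) + p_m * V(k+1, j) + p_d * V(k+1, j-1)]
  V(2,-2) = exp(-r*dt) * [p_u*0.000000 + p_m*0.000000 + p_d*0.000000] = 0.000000
  V(2,-1) = exp(-r*dt) * [p_u*0.000000 + p_m*0.000000 + p_d*0.000000] = 0.000000
  V(2,+0) = exp(-r*dt) * [p_u*20.224144 + p_m*0.000000 + p_d*0.000000] = 2.538878
  V(2,+1) = exp(-r*dt) * [p_u*65.735800 + p_m*20.224144 + p_d*0.000000] = 21.397764
  V(2,+2) = exp(-r*dt) * [p_u*155.464529 + p_m*65.735800 + p_d*20.224144] = 66.278023
  V(1,-1) = exp(-r*dt) * [p_u*2.538878 + p_m*0.000000 + p_d*0.000000] = 0.318723
  V(1,+0) = exp(-r*dt) * [p_u*21.397764 + p_m*2.538878 + p_d*0.000000] = 4.336456
  V(1,+1) = exp(-r*dt) * [p_u*66.278023 + p_m*21.397764 + p_d*2.538878] = 22.735074
  V(0,+0) = exp(-r*dt) * [p_u*22.735074 + p_m*4.336456 + p_d*0.318723] = 5.736317

Answer: Price = V(0,0) = 5.7363


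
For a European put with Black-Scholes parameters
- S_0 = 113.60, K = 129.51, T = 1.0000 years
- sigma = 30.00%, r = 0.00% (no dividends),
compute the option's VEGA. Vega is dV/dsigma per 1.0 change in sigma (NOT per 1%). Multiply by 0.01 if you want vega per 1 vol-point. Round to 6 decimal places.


Answer: Vega = 43.492338

Derivation:
d1 = -0.2869153065; d2 = -0.5869153065
phi(d1) = 0.3828550849; exp(-qT) = 1.0000000000; exp(-rT) = 1.0000000000
Vega = S * exp(-qT) * phi(d1) * sqrt(T) = 113.6000 * 1.0000000000 * 0.3828550849 * 1.0000000000 = 43.492338


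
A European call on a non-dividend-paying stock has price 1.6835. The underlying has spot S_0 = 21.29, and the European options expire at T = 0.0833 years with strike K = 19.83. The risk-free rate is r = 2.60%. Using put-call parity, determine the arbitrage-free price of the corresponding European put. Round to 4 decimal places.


Answer: Put price = 0.1806

Derivation:
Put-call parity: C - P = S_0 * exp(-qT) - K * exp(-rT).
S_0 * exp(-qT) = 21.2900 * 1.00000000 = 21.29000000
K * exp(-rT) = 19.8300 * 0.99783654 = 19.78709866
P = C - S*exp(-qT) + K*exp(-rT)
P = 1.6835 - 21.29000000 + 19.78709866 = 0.1806


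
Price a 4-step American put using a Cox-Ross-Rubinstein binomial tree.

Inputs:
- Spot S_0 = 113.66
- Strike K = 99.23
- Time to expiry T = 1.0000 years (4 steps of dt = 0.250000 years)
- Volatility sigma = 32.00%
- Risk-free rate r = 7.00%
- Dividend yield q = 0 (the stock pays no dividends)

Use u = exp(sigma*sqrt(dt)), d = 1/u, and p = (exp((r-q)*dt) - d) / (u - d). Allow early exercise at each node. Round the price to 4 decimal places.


dt = T/N = 0.250000
u = exp(sigma*sqrt(dt)) = 1.173511; d = 1/u = 0.852144
p = (exp((r-q)*dt) - d) / (u - d) = 0.515019
Discount per step: exp(-r*dt) = 0.982652
Stock lattice S(k, i) with i counting down-moves:
  k=0: S(0,0) = 113.6600
  k=1: S(1,0) = 133.3812; S(1,1) = 96.8547
  k=2: S(2,0) = 156.5243; S(2,1) = 113.6600; S(2,2) = 82.5341
  k=3: S(3,0) = 183.6830; S(3,1) = 133.3812; S(3,2) = 96.8547; S(3,3) = 70.3309
  k=4: S(4,0) = 215.5540; S(4,1) = 156.5243; S(4,2) = 113.6600; S(4,3) = 82.5341; S(4,4) = 59.9321
Terminal payoffs V(N, i) = max(K - S_T, 0):
  V(4,0) = 0.000000; V(4,1) = 0.000000; V(4,2) = 0.000000; V(4,3) = 16.695900; V(4,4) = 39.297943
Backward induction: V(k, i) = exp(-r*dt) * [p * V(k+1, i) + (1-p) * V(k+1, i+1)]; then take max(V_cont, immediate exercise) for American.
  V(3,0) = exp(-r*dt) * [p*0.000000 + (1-p)*0.000000] = 0.000000; exercise = 0.000000; V(3,0) = max -> 0.000000
  V(3,1) = exp(-r*dt) * [p*0.000000 + (1-p)*0.000000] = 0.000000; exercise = 0.000000; V(3,1) = max -> 0.000000
  V(3,2) = exp(-r*dt) * [p*0.000000 + (1-p)*16.695900] = 7.956722; exercise = 2.375337; V(3,2) = max -> 7.956722
  V(3,3) = exp(-r*dt) * [p*16.695900 + (1-p)*39.297943] = 27.177661; exercise = 28.899080; V(3,3) = max -> 28.899080
  V(2,0) = exp(-r*dt) * [p*0.000000 + (1-p)*0.000000] = 0.000000; exercise = 0.000000; V(2,0) = max -> 0.000000
  V(2,1) = exp(-r*dt) * [p*0.000000 + (1-p)*7.956722] = 3.791915; exercise = 0.000000; V(2,1) = max -> 3.791915
  V(2,2) = exp(-r*dt) * [p*7.956722 + (1-p)*28.899080] = 17.799136; exercise = 16.695900; V(2,2) = max -> 17.799136
  V(1,0) = exp(-r*dt) * [p*0.000000 + (1-p)*3.791915] = 1.807103; exercise = 0.000000; V(1,0) = max -> 1.807103
  V(1,1) = exp(-r*dt) * [p*3.791915 + (1-p)*17.799136] = 10.401519; exercise = 2.375337; V(1,1) = max -> 10.401519
  V(0,0) = exp(-r*dt) * [p*1.807103 + (1-p)*10.401519] = 5.871572; exercise = 0.000000; V(0,0) = max -> 5.871572

Answer: Price = V(0,0) = 5.8716


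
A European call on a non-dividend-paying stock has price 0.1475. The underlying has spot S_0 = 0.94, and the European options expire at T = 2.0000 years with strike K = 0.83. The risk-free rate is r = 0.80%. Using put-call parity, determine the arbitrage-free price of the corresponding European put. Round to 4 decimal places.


Answer: Put price = 0.0243

Derivation:
Put-call parity: C - P = S_0 * exp(-qT) - K * exp(-rT).
S_0 * exp(-qT) = 0.9400 * 1.00000000 = 0.94000000
K * exp(-rT) = 0.8300 * 0.98412732 = 0.81682568
P = C - S*exp(-qT) + K*exp(-rT)
P = 0.1475 - 0.94000000 + 0.81682568 = 0.0243


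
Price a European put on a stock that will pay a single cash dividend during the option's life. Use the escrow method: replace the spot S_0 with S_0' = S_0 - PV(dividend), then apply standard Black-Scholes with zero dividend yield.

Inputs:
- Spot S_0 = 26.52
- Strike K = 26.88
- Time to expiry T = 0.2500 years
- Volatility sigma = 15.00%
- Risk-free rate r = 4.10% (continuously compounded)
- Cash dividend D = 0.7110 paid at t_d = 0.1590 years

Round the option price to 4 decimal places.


PV(D) = D * exp(-r * t_d) = 0.7110 * 0.99350220 = 0.70638007
S_0' = S_0 - PV(D) = 26.5200 - 0.70638007 = 25.81361993
d1 = (ln(S_0'/K) + (r + sigma^2/2)*T) / (sigma*sqrt(T)) = -0.36557011
d2 = d1 - sigma*sqrt(T) = -0.44057011
exp(-rT) = 0.98980235
N(-d1) = 0.64265706; N(-d2) = 0.67023788
P = K * exp(-rT) * N(-d2) - S_0' * N(-d1) = 26.8800 * 0.98980235 * 0.67023788 - 25.81361993 * 0.64265706 = 1.2430

Answer: Price = 1.2430


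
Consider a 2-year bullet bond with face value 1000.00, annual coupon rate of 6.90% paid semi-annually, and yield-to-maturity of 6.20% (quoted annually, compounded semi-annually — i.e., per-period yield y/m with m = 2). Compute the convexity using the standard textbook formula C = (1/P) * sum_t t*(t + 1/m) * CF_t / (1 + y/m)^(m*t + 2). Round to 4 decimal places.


Answer: Convexity = 4.4000

Derivation:
Coupon per period c = face * coupon_rate / m = 34.500000
Periods per year m = 2; per-period yield y/m = 0.031000
Number of cashflows N = 4
Cashflows (t years, CF_t, discount factor 1/(1+y/m)^(m*t), PV):
  t = 0.5000: CF_t = 34.500000, DF = 0.969932, PV = 33.462658
  t = 1.0000: CF_t = 34.500000, DF = 0.940768, PV = 32.456506
  t = 1.5000: CF_t = 34.500000, DF = 0.912481, PV = 31.480607
  t = 2.0000: CF_t = 1034.500000, DF = 0.885045, PV = 915.579023
Price P = sum_t PV_t = 1012.978794
Convexity numerator sum_t t*(t + 1/m) * CF_t / (1+y/m)^(m*t + 2):
  t = 0.5000: term = 15.740304
  t = 1.0000: term = 45.801077
  t = 1.5000: term = 88.847871
  t = 2.0000: term = 4306.738549
Convexity = (1/P) * sum = 4457.127800 / 1012.978794 = 4.400021


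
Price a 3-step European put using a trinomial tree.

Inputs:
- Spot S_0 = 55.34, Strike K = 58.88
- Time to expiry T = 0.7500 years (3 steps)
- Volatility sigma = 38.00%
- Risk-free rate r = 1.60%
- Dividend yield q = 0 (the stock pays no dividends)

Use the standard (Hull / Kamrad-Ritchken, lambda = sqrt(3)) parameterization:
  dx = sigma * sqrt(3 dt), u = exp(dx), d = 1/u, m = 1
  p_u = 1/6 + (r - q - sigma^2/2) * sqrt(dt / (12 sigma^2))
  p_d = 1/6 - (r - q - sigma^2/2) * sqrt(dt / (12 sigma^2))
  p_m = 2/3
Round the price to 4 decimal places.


Answer: Price = V(0,0) = 8.7922

Derivation:
dt = T/N = 0.250000; dx = sigma*sqrt(3*dt) = 0.329090
u = exp(dx) = 1.389702; d = 1/u = 0.719579
p_u = 0.145320, p_m = 0.666667, p_d = 0.188013
Discount per step: exp(-r*dt) = 0.996008
Stock lattice S(k, j) with j the centered position index:
  k=0: S(0,+0) = 55.3400
  k=1: S(1,-1) = 39.8215; S(1,+0) = 55.3400; S(1,+1) = 76.9061
  k=2: S(2,-2) = 28.6547; S(2,-1) = 39.8215; S(2,+0) = 55.3400; S(2,+1) = 76.9061; S(2,+2) = 106.8766
  k=3: S(3,-3) = 20.6193; S(3,-2) = 28.6547; S(3,-1) = 39.8215; S(3,+0) = 55.3400; S(3,+1) = 76.9061; S(3,+2) = 106.8766; S(3,+3) = 148.5267
Terminal payoffs V(N, j) = max(K - S_T, 0):
  V(3,-3) = 38.260711; V(3,-2) = 30.225323; V(3,-1) = 19.058526; V(3,+0) = 3.540000; V(3,+1) = 0.000000; V(3,+2) = 0.000000; V(3,+3) = 0.000000
Backward induction: V(k, j) = exp(-r*dt) * [p_u * V(k+1, j+1) + p_m * V(k+1, j) + p_d * V(k+1, j-1)]
  V(2,-2) = exp(-r*dt) * [p_u*19.058526 + p_m*30.225323 + p_d*38.260711] = 29.993113
  V(2,-1) = exp(-r*dt) * [p_u*3.540000 + p_m*19.058526 + p_d*30.225323] = 18.827423
  V(2,+0) = exp(-r*dt) * [p_u*0.000000 + p_m*3.540000 + p_d*19.058526] = 5.919533
  V(2,+1) = exp(-r*dt) * [p_u*0.000000 + p_m*0.000000 + p_d*3.540000] = 0.662911
  V(2,+2) = exp(-r*dt) * [p_u*0.000000 + p_m*0.000000 + p_d*0.000000] = 0.000000
  V(1,-1) = exp(-r*dt) * [p_u*5.919533 + p_m*18.827423 + p_d*29.993113] = 18.974898
  V(1,+0) = exp(-r*dt) * [p_u*0.662911 + p_m*5.919533 + p_d*18.827423] = 7.552229
  V(1,+1) = exp(-r*dt) * [p_u*0.000000 + p_m*0.662911 + p_d*5.919533] = 1.548685
  V(0,+0) = exp(-r*dt) * [p_u*1.548685 + p_m*7.552229 + p_d*18.974898] = 8.792170


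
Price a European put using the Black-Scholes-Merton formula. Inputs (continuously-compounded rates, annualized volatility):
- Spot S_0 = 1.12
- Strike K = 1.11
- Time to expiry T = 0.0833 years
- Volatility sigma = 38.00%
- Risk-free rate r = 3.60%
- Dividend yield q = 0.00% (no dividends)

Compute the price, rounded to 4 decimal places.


Answer: Price = 0.0423

Derivation:
d1 = (ln(S/K) + (r - q + 0.5*sigma^2) * T) / (sigma * sqrt(T)) = 0.16395527
d2 = d1 - sigma * sqrt(T) = 0.05428066
exp(-rT) = 0.99700569; exp(-qT) = 1.00000000
P = K * exp(-rT) * N(-d2) - S_0 * exp(-qT) * N(-d1)
N(-d1) = 0.43488318; N(-d2) = 0.47835578
P = 1.1100 * 0.99700569 * 0.47835578 - 1.1200 * 1.00000000 * 0.43488318 = 0.0423


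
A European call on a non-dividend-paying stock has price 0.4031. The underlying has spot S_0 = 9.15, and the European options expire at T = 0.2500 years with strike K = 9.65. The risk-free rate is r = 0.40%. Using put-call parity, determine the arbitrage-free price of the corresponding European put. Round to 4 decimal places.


Put-call parity: C - P = S_0 * exp(-qT) - K * exp(-rT).
S_0 * exp(-qT) = 9.1500 * 1.00000000 = 9.15000000
K * exp(-rT) = 9.6500 * 0.99900050 = 9.64035482
P = C - S*exp(-qT) + K*exp(-rT)
P = 0.4031 - 9.15000000 + 9.64035482 = 0.8935

Answer: Put price = 0.8935


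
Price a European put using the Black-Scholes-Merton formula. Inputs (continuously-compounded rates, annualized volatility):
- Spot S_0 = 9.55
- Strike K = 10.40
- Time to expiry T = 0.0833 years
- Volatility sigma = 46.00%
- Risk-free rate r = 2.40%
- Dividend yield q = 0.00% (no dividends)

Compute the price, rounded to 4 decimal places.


d1 = (ln(S/K) + (r - q + 0.5*sigma^2) * T) / (sigma * sqrt(T)) = -0.56078689
d2 = d1 - sigma * sqrt(T) = -0.69355089
exp(-rT) = 0.99800280; exp(-qT) = 1.00000000
P = K * exp(-rT) * N(-d2) - S_0 * exp(-qT) * N(-d1)
N(-d1) = 0.71252859; N(-d2) = 0.75601805
P = 10.4000 * 0.99800280 * 0.75601805 - 9.5500 * 1.00000000 * 0.71252859 = 1.0422

Answer: Price = 1.0422


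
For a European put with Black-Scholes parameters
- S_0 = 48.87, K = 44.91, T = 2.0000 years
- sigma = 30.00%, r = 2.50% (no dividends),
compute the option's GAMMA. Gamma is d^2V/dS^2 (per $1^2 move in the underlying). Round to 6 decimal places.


d1 = 0.5291591741; d2 = 0.1048951053
phi(d1) = 0.3468221214; exp(-qT) = 1.0000000000; exp(-rT) = 0.9512294245
Gamma = exp(-qT) * phi(d1) / (S * sigma * sqrt(T)) = 1.0000000000 * 0.3468221214 / (48.8700 * 0.3000 * 1.4142135624) = 0.016727

Answer: Gamma = 0.016727


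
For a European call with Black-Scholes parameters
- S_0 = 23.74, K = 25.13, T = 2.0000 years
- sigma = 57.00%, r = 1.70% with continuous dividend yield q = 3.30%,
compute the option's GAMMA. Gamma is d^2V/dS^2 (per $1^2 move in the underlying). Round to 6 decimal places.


Answer: Gamma = 0.018697

Derivation:
d1 = 0.2927658243; d2 = -0.5133359062
phi(d1) = 0.3822064210; exp(-qT) = 0.9361308643; exp(-rT) = 0.9665715046
Gamma = exp(-qT) * phi(d1) / (S * sigma * sqrt(T)) = 0.9361308643 * 0.3822064210 / (23.7400 * 0.5700 * 1.4142135624) = 0.018697


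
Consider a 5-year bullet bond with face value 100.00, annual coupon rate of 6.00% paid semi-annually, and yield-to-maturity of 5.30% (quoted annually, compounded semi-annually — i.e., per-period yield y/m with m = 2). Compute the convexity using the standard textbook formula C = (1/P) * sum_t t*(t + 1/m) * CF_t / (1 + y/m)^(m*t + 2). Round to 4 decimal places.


Coupon per period c = face * coupon_rate / m = 3.000000
Periods per year m = 2; per-period yield y/m = 0.026500
Number of cashflows N = 10
Cashflows (t years, CF_t, discount factor 1/(1+y/m)^(m*t), PV):
  t = 0.5000: CF_t = 3.000000, DF = 0.974184, PV = 2.922552
  t = 1.0000: CF_t = 3.000000, DF = 0.949035, PV = 2.847104
  t = 1.5000: CF_t = 3.000000, DF = 0.924535, PV = 2.773604
  t = 2.0000: CF_t = 3.000000, DF = 0.900667, PV = 2.702001
  t = 2.5000: CF_t = 3.000000, DF = 0.877415, PV = 2.632246
  t = 3.0000: CF_t = 3.000000, DF = 0.854764, PV = 2.564292
  t = 3.5000: CF_t = 3.000000, DF = 0.832698, PV = 2.498093
  t = 4.0000: CF_t = 3.000000, DF = 0.811201, PV = 2.433602
  t = 4.5000: CF_t = 3.000000, DF = 0.790259, PV = 2.370777
  t = 5.0000: CF_t = 103.000000, DF = 0.769858, PV = 79.295344
Price P = sum_t PV_t = 103.039615
Convexity numerator sum_t t*(t + 1/m) * CF_t / (1+y/m)^(m*t + 2):
  t = 0.5000: term = 1.386802
  t = 1.0000: term = 4.053001
  t = 1.5000: term = 7.896738
  t = 2.0000: term = 12.821462
  t = 2.5000: term = 18.735696
  t = 3.0000: term = 25.552825
  t = 3.5000: term = 33.190875
  t = 4.0000: term = 41.572316
  t = 4.5000: term = 50.623863
  t = 5.0000: term = 2069.485911
Convexity = (1/P) * sum = 2265.319490 / 103.039615 = 21.984937

Answer: Convexity = 21.9849


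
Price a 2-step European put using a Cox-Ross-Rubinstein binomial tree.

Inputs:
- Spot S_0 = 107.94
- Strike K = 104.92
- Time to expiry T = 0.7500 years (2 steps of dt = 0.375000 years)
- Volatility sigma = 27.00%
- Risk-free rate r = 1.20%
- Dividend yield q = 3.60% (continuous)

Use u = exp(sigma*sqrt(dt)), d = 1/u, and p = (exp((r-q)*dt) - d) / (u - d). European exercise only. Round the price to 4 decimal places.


Answer: Price = V(0,0) = 8.7584

Derivation:
dt = T/N = 0.375000
u = exp(sigma*sqrt(dt)) = 1.179795; d = 1/u = 0.847605
p = (exp((r-q)*dt) - d) / (u - d) = 0.431787
Discount per step: exp(-r*dt) = 0.995510
Stock lattice S(k, i) with i counting down-moves:
  k=0: S(0,0) = 107.9400
  k=1: S(1,0) = 127.3471; S(1,1) = 91.4905
  k=2: S(2,0) = 150.2434; S(2,1) = 107.9400; S(2,2) = 77.5478
Terminal payoffs V(N, i) = max(K - S_T, 0):
  V(2,0) = 0.000000; V(2,1) = 0.000000; V(2,2) = 27.372209
Backward induction: V(k, i) = exp(-r*dt) * [p * V(k+1, i) + (1-p) * V(k+1, i+1)].
  V(1,0) = exp(-r*dt) * [p*0.000000 + (1-p)*0.000000] = 0.000000
  V(1,1) = exp(-r*dt) * [p*0.000000 + (1-p)*27.372209] = 15.483402
  V(0,0) = exp(-r*dt) * [p*0.000000 + (1-p)*15.483402] = 8.758363


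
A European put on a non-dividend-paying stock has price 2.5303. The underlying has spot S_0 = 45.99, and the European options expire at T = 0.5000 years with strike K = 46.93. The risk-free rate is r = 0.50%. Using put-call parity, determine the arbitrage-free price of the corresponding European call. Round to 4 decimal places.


Answer: Call price = 1.7075

Derivation:
Put-call parity: C - P = S_0 * exp(-qT) - K * exp(-rT).
S_0 * exp(-qT) = 45.9900 * 1.00000000 = 45.99000000
K * exp(-rT) = 46.9300 * 0.99750312 = 46.81282153
C = P + S*exp(-qT) - K*exp(-rT)
C = 2.5303 + 45.99000000 - 46.81282153 = 1.7075


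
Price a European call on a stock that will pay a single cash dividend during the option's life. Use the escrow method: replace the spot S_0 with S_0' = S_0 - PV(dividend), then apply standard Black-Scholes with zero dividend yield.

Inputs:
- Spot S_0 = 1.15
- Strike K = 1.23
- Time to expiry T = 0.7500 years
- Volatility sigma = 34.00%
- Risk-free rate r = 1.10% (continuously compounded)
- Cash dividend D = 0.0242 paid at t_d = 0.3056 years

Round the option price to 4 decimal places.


Answer: Price = 0.0953

Derivation:
PV(D) = D * exp(-r * t_d) = 0.0242 * 0.99664404 = 0.02411879
S_0' = S_0 - PV(D) = 1.1500 - 0.02411879 = 1.12588121
d1 = (ln(S_0'/K) + (r + sigma^2/2)*T) / (sigma*sqrt(T)) = -0.12514284
d2 = d1 - sigma*sqrt(T) = -0.41959148
exp(-rT) = 0.99178394
N(d1) = 0.45020523; N(d2) = 0.33739196
C = S_0' * N(d1) - K * exp(-rT) * N(d2) = 1.12588121 * 0.45020523 - 1.2300 * 0.99178394 * 0.33739196 = 0.0953


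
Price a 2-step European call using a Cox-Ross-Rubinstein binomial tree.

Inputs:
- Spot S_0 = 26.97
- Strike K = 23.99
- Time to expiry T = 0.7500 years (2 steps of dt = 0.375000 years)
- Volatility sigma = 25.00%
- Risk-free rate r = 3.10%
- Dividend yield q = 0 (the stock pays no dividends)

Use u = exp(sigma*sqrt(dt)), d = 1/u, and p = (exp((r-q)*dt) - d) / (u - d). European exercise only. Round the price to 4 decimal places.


Answer: Price = V(0,0) = 4.5416

Derivation:
dt = T/N = 0.375000
u = exp(sigma*sqrt(dt)) = 1.165433; d = 1/u = 0.858050
p = (exp((r-q)*dt) - d) / (u - d) = 0.499841
Discount per step: exp(-r*dt) = 0.988442
Stock lattice S(k, i) with i counting down-moves:
  k=0: S(0,0) = 26.9700
  k=1: S(1,0) = 31.4317; S(1,1) = 23.1416
  k=2: S(2,0) = 36.6316; S(2,1) = 26.9700; S(2,2) = 19.8566
Terminal payoffs V(N, i) = max(S_T - K, 0):
  V(2,0) = 12.641604; V(2,1) = 2.980000; V(2,2) = 0.000000
Backward induction: V(k, i) = exp(-r*dt) * [p * V(k+1, i) + (1-p) * V(k+1, i+1)].
  V(1,0) = exp(-r*dt) * [p*12.641604 + (1-p)*2.980000] = 7.719010
  V(1,1) = exp(-r*dt) * [p*2.980000 + (1-p)*0.000000] = 1.472311
  V(0,0) = exp(-r*dt) * [p*7.719010 + (1-p)*1.472311] = 4.541565


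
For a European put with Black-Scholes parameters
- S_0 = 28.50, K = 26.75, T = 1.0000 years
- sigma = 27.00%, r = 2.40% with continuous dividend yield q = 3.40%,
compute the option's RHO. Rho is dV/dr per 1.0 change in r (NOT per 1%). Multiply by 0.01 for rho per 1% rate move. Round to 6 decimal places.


d1 = 0.3326652368; d2 = 0.0626652368
phi(d1) = 0.3774671956; exp(-qT) = 0.9665715046; exp(-rT) = 0.9762857098
N(-d2) = 0.4750165400
Rho = -K*T*exp(-rT)*N(-d2) = -26.7500 * 1.0000 * 0.9762857098 * 0.4750165400 = -12.405362

Answer: Rho = -12.405362


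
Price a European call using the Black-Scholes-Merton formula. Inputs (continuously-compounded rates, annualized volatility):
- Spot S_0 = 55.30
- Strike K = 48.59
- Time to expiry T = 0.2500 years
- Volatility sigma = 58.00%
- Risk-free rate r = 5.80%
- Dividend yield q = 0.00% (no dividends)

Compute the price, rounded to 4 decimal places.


Answer: Price = 10.3638

Derivation:
d1 = (ln(S/K) + (r - q + 0.5*sigma^2) * T) / (sigma * sqrt(T)) = 0.64105228
d2 = d1 - sigma * sqrt(T) = 0.35105228
exp(-rT) = 0.98560462; exp(-qT) = 1.00000000
C = S_0 * exp(-qT) * N(d1) - K * exp(-rT) * N(d2)
N(d1) = 0.73925564; N(d2) = 0.63722543
C = 55.3000 * 1.00000000 * 0.73925564 - 48.5900 * 0.98560462 * 0.63722543 = 10.3638


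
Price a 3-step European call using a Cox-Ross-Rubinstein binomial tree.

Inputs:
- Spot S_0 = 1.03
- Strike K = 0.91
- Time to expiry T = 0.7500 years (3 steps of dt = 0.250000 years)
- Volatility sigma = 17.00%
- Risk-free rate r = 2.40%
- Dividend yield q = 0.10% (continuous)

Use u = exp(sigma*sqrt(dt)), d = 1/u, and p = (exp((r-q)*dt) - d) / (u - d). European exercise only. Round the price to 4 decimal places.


dt = T/N = 0.250000
u = exp(sigma*sqrt(dt)) = 1.088717; d = 1/u = 0.918512
p = (exp((r-q)*dt) - d) / (u - d) = 0.512643
Discount per step: exp(-r*dt) = 0.994018
Stock lattice S(k, i) with i counting down-moves:
  k=0: S(0,0) = 1.0300
  k=1: S(1,0) = 1.1214; S(1,1) = 0.9461
  k=2: S(2,0) = 1.2209; S(2,1) = 1.0300; S(2,2) = 0.8690
  k=3: S(3,0) = 1.3292; S(3,1) = 1.1214; S(3,2) = 0.9461; S(3,3) = 0.7982
Terminal payoffs V(N, i) = max(S_T - K, 0):
  V(3,0) = 0.419175; V(3,1) = 0.211379; V(3,2) = 0.036068; V(3,3) = 0.000000
Backward induction: V(k, i) = exp(-r*dt) * [p * V(k+1, i) + (1-p) * V(k+1, i+1)].
  V(2,0) = exp(-r*dt) * [p*0.419175 + (1-p)*0.211379] = 0.316002
  V(2,1) = exp(-r*dt) * [p*0.211379 + (1-p)*0.036068] = 0.125186
  V(2,2) = exp(-r*dt) * [p*0.036068 + (1-p)*0.000000] = 0.018379
  V(1,0) = exp(-r*dt) * [p*0.316002 + (1-p)*0.125186] = 0.221673
  V(1,1) = exp(-r*dt) * [p*0.125186 + (1-p)*0.018379] = 0.072696
  V(0,0) = exp(-r*dt) * [p*0.221673 + (1-p)*0.072696] = 0.148176

Answer: Price = V(0,0) = 0.1482


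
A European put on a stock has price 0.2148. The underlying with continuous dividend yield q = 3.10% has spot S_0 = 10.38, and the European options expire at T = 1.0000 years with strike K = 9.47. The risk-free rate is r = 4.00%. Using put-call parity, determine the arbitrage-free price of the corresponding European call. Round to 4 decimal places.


Answer: Call price = 1.1793

Derivation:
Put-call parity: C - P = S_0 * exp(-qT) - K * exp(-rT).
S_0 * exp(-qT) = 10.3800 * 0.96947557 = 10.06315645
K * exp(-rT) = 9.4700 * 0.96078944 = 9.09867599
C = P + S*exp(-qT) - K*exp(-rT)
C = 0.2148 + 10.06315645 - 9.09867599 = 1.1793


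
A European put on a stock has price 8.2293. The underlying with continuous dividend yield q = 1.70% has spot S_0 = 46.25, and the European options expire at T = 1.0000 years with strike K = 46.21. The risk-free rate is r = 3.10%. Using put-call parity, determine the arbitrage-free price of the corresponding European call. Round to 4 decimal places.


Put-call parity: C - P = S_0 * exp(-qT) - K * exp(-rT).
S_0 * exp(-qT) = 46.2500 * 0.98314368 = 45.47039541
K * exp(-rT) = 46.2100 * 0.96947557 = 44.79946623
C = P + S*exp(-qT) - K*exp(-rT)
C = 8.2293 + 45.47039541 - 44.79946623 = 8.9002

Answer: Call price = 8.9002


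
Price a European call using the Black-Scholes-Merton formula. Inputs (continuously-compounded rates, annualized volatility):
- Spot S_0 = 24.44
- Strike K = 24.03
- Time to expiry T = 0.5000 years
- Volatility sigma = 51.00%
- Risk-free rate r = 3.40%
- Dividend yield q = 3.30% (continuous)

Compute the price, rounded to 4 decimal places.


d1 = (ln(S/K) + (r - q + 0.5*sigma^2) * T) / (sigma * sqrt(T)) = 0.22861202
d2 = d1 - sigma * sqrt(T) = -0.13201244
exp(-rT) = 0.98314368; exp(-qT) = 0.98363538
C = S_0 * exp(-qT) * N(d1) - K * exp(-rT) * N(d2)
N(d1) = 0.59041476; N(d2) = 0.44748723
C = 24.4400 * 0.98363538 * 0.59041476 - 24.0300 * 0.98314368 * 0.44748723 = 3.6217

Answer: Price = 3.6217


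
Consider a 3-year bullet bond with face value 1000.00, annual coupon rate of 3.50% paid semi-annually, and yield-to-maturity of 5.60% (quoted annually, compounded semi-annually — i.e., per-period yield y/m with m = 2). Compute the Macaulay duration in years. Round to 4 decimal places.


Answer: Macaulay duration = 2.8694 years

Derivation:
Coupon per period c = face * coupon_rate / m = 17.500000
Periods per year m = 2; per-period yield y/m = 0.028000
Number of cashflows N = 6
Cashflows (t years, CF_t, discount factor 1/(1+y/m)^(m*t), PV):
  t = 0.5000: CF_t = 17.500000, DF = 0.972763, PV = 17.023346
  t = 1.0000: CF_t = 17.500000, DF = 0.946267, PV = 16.559675
  t = 1.5000: CF_t = 17.500000, DF = 0.920493, PV = 16.108634
  t = 2.0000: CF_t = 17.500000, DF = 0.895422, PV = 15.669877
  t = 2.5000: CF_t = 17.500000, DF = 0.871033, PV = 15.243071
  t = 3.0000: CF_t = 1017.500000, DF = 0.847308, PV = 862.135900
Price P = sum_t PV_t = 942.740504
Macaulay numerator sum_t t * PV_t:
  t * PV_t at t = 0.5000: 8.511673
  t * PV_t at t = 1.0000: 16.559675
  t * PV_t at t = 1.5000: 24.162950
  t * PV_t at t = 2.0000: 31.339754
  t * PV_t at t = 2.5000: 38.107678
  t * PV_t at t = 3.0000: 2586.407701
Macaulay duration D = (sum_t t * PV_t) / P = 2705.089432 / 942.740504 = 2.869389


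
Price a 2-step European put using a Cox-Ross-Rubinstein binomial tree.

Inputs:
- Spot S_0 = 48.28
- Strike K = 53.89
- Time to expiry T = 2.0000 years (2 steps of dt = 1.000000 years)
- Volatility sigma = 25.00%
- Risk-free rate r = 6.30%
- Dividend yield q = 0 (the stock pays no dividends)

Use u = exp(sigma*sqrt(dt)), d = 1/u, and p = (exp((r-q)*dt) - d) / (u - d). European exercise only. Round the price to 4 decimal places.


Answer: Price = V(0,0) = 6.5053

Derivation:
dt = T/N = 1.000000
u = exp(sigma*sqrt(dt)) = 1.284025; d = 1/u = 0.778801
p = (exp((r-q)*dt) - d) / (u - d) = 0.566532
Discount per step: exp(-r*dt) = 0.938943
Stock lattice S(k, i) with i counting down-moves:
  k=0: S(0,0) = 48.2800
  k=1: S(1,0) = 61.9927; S(1,1) = 37.6005
  k=2: S(2,0) = 79.6003; S(2,1) = 48.2800; S(2,2) = 29.2833
Terminal payoffs V(N, i) = max(K - S_T, 0):
  V(2,0) = 0.000000; V(2,1) = 5.610000; V(2,2) = 24.606700
Backward induction: V(k, i) = exp(-r*dt) * [p * V(k+1, i) + (1-p) * V(k+1, i+1)].
  V(1,0) = exp(-r*dt) * [p*0.000000 + (1-p)*5.610000] = 2.283280
  V(1,1) = exp(-r*dt) * [p*5.610000 + (1-p)*24.606700] = 12.999162
  V(0,0) = exp(-r*dt) * [p*2.283280 + (1-p)*12.999162] = 6.505253


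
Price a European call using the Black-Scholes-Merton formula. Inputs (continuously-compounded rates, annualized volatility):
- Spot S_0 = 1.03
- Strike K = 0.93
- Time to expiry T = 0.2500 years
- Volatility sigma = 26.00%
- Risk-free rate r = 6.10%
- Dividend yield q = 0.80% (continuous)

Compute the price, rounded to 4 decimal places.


d1 = (ln(S/K) + (r - q + 0.5*sigma^2) * T) / (sigma * sqrt(T)) = 0.95253458
d2 = d1 - sigma * sqrt(T) = 0.82253458
exp(-rT) = 0.98486569; exp(-qT) = 0.99800200
C = S_0 * exp(-qT) * N(d1) - K * exp(-rT) * N(d2)
N(d1) = 0.82958703; N(d2) = 0.79461364
C = 1.0300 * 0.99800200 * 0.82958703 - 0.9300 * 0.98486569 * 0.79461364 = 0.1250

Answer: Price = 0.1250


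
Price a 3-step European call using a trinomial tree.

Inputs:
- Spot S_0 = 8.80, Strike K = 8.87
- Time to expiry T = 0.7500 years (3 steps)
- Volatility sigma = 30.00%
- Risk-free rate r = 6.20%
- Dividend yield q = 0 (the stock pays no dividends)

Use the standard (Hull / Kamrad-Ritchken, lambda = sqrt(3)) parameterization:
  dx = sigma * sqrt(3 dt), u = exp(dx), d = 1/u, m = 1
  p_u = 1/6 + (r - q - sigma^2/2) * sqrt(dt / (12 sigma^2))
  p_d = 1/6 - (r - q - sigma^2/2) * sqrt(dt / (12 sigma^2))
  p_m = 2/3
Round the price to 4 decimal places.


dt = T/N = 0.250000; dx = sigma*sqrt(3*dt) = 0.259808
u = exp(dx) = 1.296681; d = 1/u = 0.771200
p_u = 0.174846, p_m = 0.666667, p_d = 0.158488
Discount per step: exp(-r*dt) = 0.984620
Stock lattice S(k, j) with j the centered position index:
  k=0: S(0,+0) = 8.8000
  k=1: S(1,-1) = 6.7866; S(1,+0) = 8.8000; S(1,+1) = 11.4108
  k=2: S(2,-2) = 5.2338; S(2,-1) = 6.7866; S(2,+0) = 8.8000; S(2,+1) = 11.4108; S(2,+2) = 14.7961
  k=3: S(3,-3) = 4.0363; S(3,-2) = 5.2338; S(3,-1) = 6.7866; S(3,+0) = 8.8000; S(3,+1) = 11.4108; S(3,+2) = 14.7961; S(3,+3) = 19.1859
Terminal payoffs V(N, j) = max(S_T - K, 0):
  V(3,-3) = 0.000000; V(3,-2) = 0.000000; V(3,-1) = 0.000000; V(3,+0) = 0.000000; V(3,+1) = 2.540789; V(3,+2) = 5.926149; V(3,+3) = 10.315880
Backward induction: V(k, j) = exp(-r*dt) * [p_u * V(k+1, j+1) + p_m * V(k+1, j) + p_d * V(k+1, j-1)]
  V(2,-2) = exp(-r*dt) * [p_u*0.000000 + p_m*0.000000 + p_d*0.000000] = 0.000000
  V(2,-1) = exp(-r*dt) * [p_u*0.000000 + p_m*0.000000 + p_d*0.000000] = 0.000000
  V(2,+0) = exp(-r*dt) * [p_u*2.540789 + p_m*0.000000 + p_d*0.000000] = 0.437414
  V(2,+1) = exp(-r*dt) * [p_u*5.926149 + p_m*2.540789 + p_d*0.000000] = 2.688033
  V(2,+2) = exp(-r*dt) * [p_u*10.315880 + p_m*5.926149 + p_d*2.540789] = 6.062438
  V(1,-1) = exp(-r*dt) * [p_u*0.437414 + p_m*0.000000 + p_d*0.000000] = 0.075304
  V(1,+0) = exp(-r*dt) * [p_u*2.688033 + p_m*0.437414 + p_d*0.000000] = 0.749887
  V(1,+1) = exp(-r*dt) * [p_u*6.062438 + p_m*2.688033 + p_d*0.437414] = 2.876407
  V(0,+0) = exp(-r*dt) * [p_u*2.876407 + p_m*0.749887 + p_d*0.075304] = 0.999179

Answer: Price = V(0,0) = 0.9992


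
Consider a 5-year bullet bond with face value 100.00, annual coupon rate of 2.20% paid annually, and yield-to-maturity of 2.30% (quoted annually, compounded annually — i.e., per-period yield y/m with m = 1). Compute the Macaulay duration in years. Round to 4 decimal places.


Coupon per period c = face * coupon_rate / m = 2.200000
Periods per year m = 1; per-period yield y/m = 0.023000
Number of cashflows N = 5
Cashflows (t years, CF_t, discount factor 1/(1+y/m)^(m*t), PV):
  t = 1.0000: CF_t = 2.200000, DF = 0.977517, PV = 2.150538
  t = 2.0000: CF_t = 2.200000, DF = 0.955540, PV = 2.102187
  t = 3.0000: CF_t = 2.200000, DF = 0.934056, PV = 2.054924
  t = 4.0000: CF_t = 2.200000, DF = 0.913056, PV = 2.008723
  t = 5.0000: CF_t = 102.200000, DF = 0.892528, PV = 91.216358
Price P = sum_t PV_t = 99.532730
Macaulay numerator sum_t t * PV_t:
  t * PV_t at t = 1.0000: 2.150538
  t * PV_t at t = 2.0000: 4.204375
  t * PV_t at t = 3.0000: 6.164772
  t * PV_t at t = 4.0000: 8.034894
  t * PV_t at t = 5.0000: 456.081789
Macaulay duration D = (sum_t t * PV_t) / P = 476.636367 / 99.532730 = 4.788740

Answer: Macaulay duration = 4.7887 years


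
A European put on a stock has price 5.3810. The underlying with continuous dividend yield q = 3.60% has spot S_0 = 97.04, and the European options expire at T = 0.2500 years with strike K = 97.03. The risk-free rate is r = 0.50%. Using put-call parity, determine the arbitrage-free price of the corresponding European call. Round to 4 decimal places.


Answer: Call price = 4.6428

Derivation:
Put-call parity: C - P = S_0 * exp(-qT) - K * exp(-rT).
S_0 * exp(-qT) = 97.0400 * 0.99104038 = 96.17055836
K * exp(-rT) = 97.0300 * 0.99875078 = 96.90878827
C = P + S*exp(-qT) - K*exp(-rT)
C = 5.3810 + 96.17055836 - 96.90878827 = 4.6428


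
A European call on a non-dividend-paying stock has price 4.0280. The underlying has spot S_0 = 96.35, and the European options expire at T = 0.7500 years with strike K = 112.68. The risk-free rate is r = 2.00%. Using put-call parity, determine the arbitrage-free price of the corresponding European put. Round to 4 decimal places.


Put-call parity: C - P = S_0 * exp(-qT) - K * exp(-rT).
S_0 * exp(-qT) = 96.3500 * 1.00000000 = 96.35000000
K * exp(-rT) = 112.6800 * 0.98511194 = 111.00241335
P = C - S*exp(-qT) + K*exp(-rT)
P = 4.0280 - 96.35000000 + 111.00241335 = 18.6804

Answer: Put price = 18.6804


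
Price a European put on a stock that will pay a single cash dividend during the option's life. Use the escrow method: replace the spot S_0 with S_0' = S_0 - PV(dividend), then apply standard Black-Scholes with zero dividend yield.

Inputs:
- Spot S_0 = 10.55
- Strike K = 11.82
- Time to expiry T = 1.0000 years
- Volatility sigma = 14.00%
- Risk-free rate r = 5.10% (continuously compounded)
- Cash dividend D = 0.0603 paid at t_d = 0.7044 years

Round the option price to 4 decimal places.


PV(D) = D * exp(-r * t_d) = 0.0603 * 0.96471322 = 0.05817221
S_0' = S_0 - PV(D) = 10.5500 - 0.05817221 = 10.49182779
d1 = (ln(S_0'/K) + (r + sigma^2/2)*T) / (sigma*sqrt(T)) = -0.41711688
d2 = d1 - sigma*sqrt(T) = -0.55711688
exp(-rT) = 0.95027867
N(-d1) = 0.66170354; N(-d2) = 0.71127621
P = K * exp(-rT) * N(-d2) - S_0' * N(-d1) = 11.8200 * 0.95027867 * 0.71127621 - 10.49182779 * 0.66170354 = 1.0468

Answer: Price = 1.0468


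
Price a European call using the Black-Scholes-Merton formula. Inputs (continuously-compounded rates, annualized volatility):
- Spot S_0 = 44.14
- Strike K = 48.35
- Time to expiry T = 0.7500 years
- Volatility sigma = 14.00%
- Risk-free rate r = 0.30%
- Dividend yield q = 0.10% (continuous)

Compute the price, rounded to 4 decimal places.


Answer: Price = 0.7468

Derivation:
d1 = (ln(S/K) + (r - q + 0.5*sigma^2) * T) / (sigma * sqrt(T)) = -0.67838509
d2 = d1 - sigma * sqrt(T) = -0.79962865
exp(-rT) = 0.99775253; exp(-qT) = 0.99925028
C = S_0 * exp(-qT) * N(d1) - K * exp(-rT) * N(d2)
N(d1) = 0.24876378; N(d2) = 0.21196299
C = 44.1400 * 0.99925028 * 0.24876378 - 48.3500 * 0.99775253 * 0.21196299 = 0.7468


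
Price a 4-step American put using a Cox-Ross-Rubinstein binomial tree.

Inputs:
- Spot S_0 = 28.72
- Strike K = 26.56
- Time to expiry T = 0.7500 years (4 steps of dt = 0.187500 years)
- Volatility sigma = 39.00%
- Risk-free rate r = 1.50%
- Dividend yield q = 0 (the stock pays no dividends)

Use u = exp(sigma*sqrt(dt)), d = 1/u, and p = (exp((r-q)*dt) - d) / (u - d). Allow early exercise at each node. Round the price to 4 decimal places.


Answer: Price = V(0,0) = 2.6734

Derivation:
dt = T/N = 0.187500
u = exp(sigma*sqrt(dt)) = 1.183972; d = 1/u = 0.844615
p = (exp((r-q)*dt) - d) / (u - d) = 0.466181
Discount per step: exp(-r*dt) = 0.997191
Stock lattice S(k, i) with i counting down-moves:
  k=0: S(0,0) = 28.7200
  k=1: S(1,0) = 34.0037; S(1,1) = 24.2573
  k=2: S(2,0) = 40.2594; S(2,1) = 28.7200; S(2,2) = 20.4881
  k=3: S(3,0) = 47.6660; S(3,1) = 34.0037; S(3,2) = 24.2573; S(3,3) = 17.3045
  k=4: S(4,0) = 56.4352; S(4,1) = 40.2594; S(4,2) = 28.7200; S(4,3) = 20.4881; S(4,4) = 14.6157
Terminal payoffs V(N, i) = max(K - S_T, 0):
  V(4,0) = 0.000000; V(4,1) = 0.000000; V(4,2) = 0.000000; V(4,3) = 6.071908; V(4,4) = 11.944335
Backward induction: V(k, i) = exp(-r*dt) * [p * V(k+1, i) + (1-p) * V(k+1, i+1)]; then take max(V_cont, immediate exercise) for American.
  V(3,0) = exp(-r*dt) * [p*0.000000 + (1-p)*0.000000] = 0.000000; exercise = 0.000000; V(3,0) = max -> 0.000000
  V(3,1) = exp(-r*dt) * [p*0.000000 + (1-p)*0.000000] = 0.000000; exercise = 0.000000; V(3,1) = max -> 0.000000
  V(3,2) = exp(-r*dt) * [p*0.000000 + (1-p)*6.071908] = 3.232198; exercise = 2.302671; V(3,2) = max -> 3.232198
  V(3,3) = exp(-r*dt) * [p*6.071908 + (1-p)*11.944335] = 9.180865; exercise = 9.255460; V(3,3) = max -> 9.255460
  V(2,0) = exp(-r*dt) * [p*0.000000 + (1-p)*0.000000] = 0.000000; exercise = 0.000000; V(2,0) = max -> 0.000000
  V(2,1) = exp(-r*dt) * [p*0.000000 + (1-p)*3.232198] = 1.720564; exercise = 0.000000; V(2,1) = max -> 1.720564
  V(2,2) = exp(-r*dt) * [p*3.232198 + (1-p)*9.255460] = 6.429424; exercise = 6.071908; V(2,2) = max -> 6.429424
  V(1,0) = exp(-r*dt) * [p*0.000000 + (1-p)*1.720564] = 0.915891; exercise = 0.000000; V(1,0) = max -> 0.915891
  V(1,1) = exp(-r*dt) * [p*1.720564 + (1-p)*6.429424] = 4.222352; exercise = 2.302671; V(1,1) = max -> 4.222352
  V(0,0) = exp(-r*dt) * [p*0.915891 + (1-p)*4.222352] = 2.673414; exercise = 0.000000; V(0,0) = max -> 2.673414


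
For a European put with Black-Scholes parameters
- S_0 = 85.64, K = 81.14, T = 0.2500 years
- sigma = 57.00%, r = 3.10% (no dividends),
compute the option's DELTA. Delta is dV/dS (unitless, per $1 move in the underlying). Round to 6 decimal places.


d1 = 0.3590838805; d2 = 0.0740838805
phi(d1) = 0.3740337856; exp(-qT) = 1.0000000000; exp(-rT) = 0.9922799538
N(-d1) = 0.3597661700
Delta = -exp(-qT) * N(-d1) = -1.0000000000 * 0.3597661700 = -0.359766

Answer: Delta = -0.359766


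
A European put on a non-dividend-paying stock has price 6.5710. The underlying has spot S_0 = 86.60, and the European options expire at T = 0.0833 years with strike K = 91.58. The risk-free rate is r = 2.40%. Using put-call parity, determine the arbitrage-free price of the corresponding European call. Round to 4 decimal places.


Put-call parity: C - P = S_0 * exp(-qT) - K * exp(-rT).
S_0 * exp(-qT) = 86.6000 * 1.00000000 = 86.60000000
K * exp(-rT) = 91.5800 * 0.99800280 = 91.39709616
C = P + S*exp(-qT) - K*exp(-rT)
C = 6.5710 + 86.60000000 - 91.39709616 = 1.7739

Answer: Call price = 1.7739


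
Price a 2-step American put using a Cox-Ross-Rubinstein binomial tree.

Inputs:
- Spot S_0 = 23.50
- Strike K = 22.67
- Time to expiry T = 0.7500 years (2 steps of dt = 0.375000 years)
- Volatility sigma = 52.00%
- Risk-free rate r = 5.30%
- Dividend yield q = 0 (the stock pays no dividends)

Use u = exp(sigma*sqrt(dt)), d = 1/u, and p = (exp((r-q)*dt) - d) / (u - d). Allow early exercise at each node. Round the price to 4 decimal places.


dt = T/N = 0.375000
u = exp(sigma*sqrt(dt)) = 1.374972; d = 1/u = 0.727287
p = (exp((r-q)*dt) - d) / (u - d) = 0.452051
Discount per step: exp(-r*dt) = 0.980321
Stock lattice S(k, i) with i counting down-moves:
  k=0: S(0,0) = 23.5000
  k=1: S(1,0) = 32.3119; S(1,1) = 17.0913
  k=2: S(2,0) = 44.4279; S(2,1) = 23.5000; S(2,2) = 12.4303
Terminal payoffs V(N, i) = max(K - S_T, 0):
  V(2,0) = 0.000000; V(2,1) = 0.000000; V(2,2) = 10.239749
Backward induction: V(k, i) = exp(-r*dt) * [p * V(k+1, i) + (1-p) * V(k+1, i+1)]; then take max(V_cont, immediate exercise) for American.
  V(1,0) = exp(-r*dt) * [p*0.000000 + (1-p)*0.000000] = 0.000000; exercise = 0.000000; V(1,0) = max -> 0.000000
  V(1,1) = exp(-r*dt) * [p*0.000000 + (1-p)*10.239749] = 5.500448; exercise = 5.578748; V(1,1) = max -> 5.578748
  V(0,0) = exp(-r*dt) * [p*0.000000 + (1-p)*5.578748] = 2.996715; exercise = 0.000000; V(0,0) = max -> 2.996715

Answer: Price = V(0,0) = 2.9967
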